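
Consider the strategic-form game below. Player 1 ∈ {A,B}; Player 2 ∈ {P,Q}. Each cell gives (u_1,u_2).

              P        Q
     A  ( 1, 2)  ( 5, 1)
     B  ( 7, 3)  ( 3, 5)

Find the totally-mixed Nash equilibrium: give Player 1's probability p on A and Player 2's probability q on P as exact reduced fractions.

p=2/3, q=1/4

P1 indiff ⇒ q·1+(1-q)·5 = q·7+(1-q)·3 ⇒ q(-6) = (1-q)(-2) ⇒ q = 1/4
P2 indiff ⇒ p·2+(1-p)·3 = p·1+(1-p)·5 ⇒ p(1) = (1-p)(2) ⇒ p = 2/3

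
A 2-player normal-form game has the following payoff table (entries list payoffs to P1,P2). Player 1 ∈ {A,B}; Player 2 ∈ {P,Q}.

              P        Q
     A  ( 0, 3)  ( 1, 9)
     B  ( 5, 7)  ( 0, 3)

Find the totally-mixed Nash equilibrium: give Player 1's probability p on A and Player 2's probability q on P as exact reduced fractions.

P1 mixes 2/5 on A; P2 mixes 1/6 on P

P1 indiff ⇒ q·0+(1-q)·1 = q·5+(1-q)·0 ⇒ q(-5) = (1-q)(-1) ⇒ q = 1/6
P2 indiff ⇒ p·3+(1-p)·7 = p·9+(1-p)·3 ⇒ p(-6) = (1-p)(-4) ⇒ p = 2/5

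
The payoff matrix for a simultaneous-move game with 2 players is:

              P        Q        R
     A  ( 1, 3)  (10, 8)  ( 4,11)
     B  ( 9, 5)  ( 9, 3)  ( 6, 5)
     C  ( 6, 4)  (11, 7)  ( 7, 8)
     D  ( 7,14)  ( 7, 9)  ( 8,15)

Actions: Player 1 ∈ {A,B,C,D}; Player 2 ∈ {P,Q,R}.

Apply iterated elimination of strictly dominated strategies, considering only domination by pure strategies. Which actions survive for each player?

P1 drop A (C beats it: P:6>1 Q:11>10 R:7>4)
P2 drop Q (R beats it: B:5>3 C:8>7 D:15>9)
P1 drop C (D beats it: P:7>6 R:8>7)
P1→{B,D} P2→{P,R}

Remaining: P1:{B,D} P2:{P,R}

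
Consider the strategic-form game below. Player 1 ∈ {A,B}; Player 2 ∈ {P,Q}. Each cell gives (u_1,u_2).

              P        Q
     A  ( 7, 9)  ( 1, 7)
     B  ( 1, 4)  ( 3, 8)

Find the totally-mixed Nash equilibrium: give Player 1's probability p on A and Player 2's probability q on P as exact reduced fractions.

P1 indiff ⇒ q·7+(1-q)·1 = q·1+(1-q)·3 ⇒ q(6) = (1-q)(2) ⇒ q = 1/4
P2 indiff ⇒ p·9+(1-p)·4 = p·7+(1-p)·8 ⇒ p(2) = (1-p)(4) ⇒ p = 2/3

P1 mixes 2/3 on A; P2 mixes 1/4 on P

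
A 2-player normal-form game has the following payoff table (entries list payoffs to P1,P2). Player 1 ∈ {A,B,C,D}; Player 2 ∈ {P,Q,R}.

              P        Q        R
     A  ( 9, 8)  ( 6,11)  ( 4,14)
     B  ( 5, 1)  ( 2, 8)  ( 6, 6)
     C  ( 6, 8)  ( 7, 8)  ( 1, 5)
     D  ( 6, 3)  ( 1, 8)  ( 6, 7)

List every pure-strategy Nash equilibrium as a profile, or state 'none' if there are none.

(A,P): not NE [P2→R gives 14>8]
(A,Q): not NE [P1→C gives 7>6; P2→R gives 14>11]
(A,R): not NE [P1→D gives 6>4]
(B,P): not NE [P1→A gives 9>5; P2→Q gives 8>1]
(B,Q): not NE [P1→C gives 7>2]
(B,R): not NE [P2→Q gives 8>6]
(C,P): not NE [P1→A gives 9>6]
(C,Q): NE
(C,R): not NE [P1→D gives 6>1; P2→Q gives 8>5]
(D,P): not NE [P1→A gives 9>6; P2→Q gives 8>3]
(D,Q): not NE [P1→C gives 7>1]
(D,R): not NE [P2→Q gives 8>7]

Nash profiles: (C,Q)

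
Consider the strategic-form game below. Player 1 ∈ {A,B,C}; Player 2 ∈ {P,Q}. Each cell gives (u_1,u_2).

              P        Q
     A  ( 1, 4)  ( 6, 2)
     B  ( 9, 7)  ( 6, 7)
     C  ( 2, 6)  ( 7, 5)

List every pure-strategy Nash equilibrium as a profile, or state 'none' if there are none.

(A,P): not NE [P1→B gives 9>1]
(A,Q): not NE [P1→C gives 7>6; P2→P gives 4>2]
(B,P): NE
(B,Q): not NE [P1→C gives 7>6]
(C,P): not NE [P1→B gives 9>2]
(C,Q): not NE [P2→P gives 6>5]

PSNE = {(B,P)}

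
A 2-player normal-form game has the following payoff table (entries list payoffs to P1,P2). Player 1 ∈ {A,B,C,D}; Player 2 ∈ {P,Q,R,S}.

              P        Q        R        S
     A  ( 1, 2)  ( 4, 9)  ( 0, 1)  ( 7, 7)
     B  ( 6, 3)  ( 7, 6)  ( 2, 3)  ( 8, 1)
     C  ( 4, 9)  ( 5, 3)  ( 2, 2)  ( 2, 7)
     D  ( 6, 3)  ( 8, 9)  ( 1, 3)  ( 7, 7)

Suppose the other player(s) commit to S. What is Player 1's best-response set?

P1 best: {B}

u_1(A vs S) = 7
u_1(B vs S) = 8
u_1(C vs S) = 2
u_1(D vs S) = 7
max payoff 8 at {B}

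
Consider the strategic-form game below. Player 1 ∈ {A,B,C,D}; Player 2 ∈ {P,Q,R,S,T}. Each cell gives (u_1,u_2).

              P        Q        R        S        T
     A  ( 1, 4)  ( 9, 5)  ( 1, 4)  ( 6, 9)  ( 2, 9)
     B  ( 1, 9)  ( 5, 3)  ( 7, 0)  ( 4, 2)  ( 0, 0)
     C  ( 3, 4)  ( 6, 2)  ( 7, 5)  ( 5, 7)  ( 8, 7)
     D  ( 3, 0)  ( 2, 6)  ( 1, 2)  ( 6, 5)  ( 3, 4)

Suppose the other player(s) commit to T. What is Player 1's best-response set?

argmax u_1 = {C}

u_1(A vs T) = 2
u_1(B vs T) = 0
u_1(C vs T) = 8
u_1(D vs T) = 3
max payoff 8 at {C}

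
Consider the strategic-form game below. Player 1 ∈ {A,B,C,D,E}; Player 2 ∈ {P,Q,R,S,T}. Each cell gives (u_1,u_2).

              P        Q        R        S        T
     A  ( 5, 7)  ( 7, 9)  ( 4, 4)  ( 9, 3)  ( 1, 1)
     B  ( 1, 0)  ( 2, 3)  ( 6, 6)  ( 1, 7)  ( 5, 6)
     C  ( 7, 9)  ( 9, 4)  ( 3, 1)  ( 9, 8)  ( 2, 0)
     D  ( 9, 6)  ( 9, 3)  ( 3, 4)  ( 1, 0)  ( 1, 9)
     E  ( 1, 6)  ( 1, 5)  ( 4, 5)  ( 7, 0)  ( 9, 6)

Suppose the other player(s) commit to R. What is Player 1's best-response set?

argmax u_1 = {B}

u_1(A vs R) = 4
u_1(B vs R) = 6
u_1(C vs R) = 3
u_1(D vs R) = 3
u_1(E vs R) = 4
max payoff 6 at {B}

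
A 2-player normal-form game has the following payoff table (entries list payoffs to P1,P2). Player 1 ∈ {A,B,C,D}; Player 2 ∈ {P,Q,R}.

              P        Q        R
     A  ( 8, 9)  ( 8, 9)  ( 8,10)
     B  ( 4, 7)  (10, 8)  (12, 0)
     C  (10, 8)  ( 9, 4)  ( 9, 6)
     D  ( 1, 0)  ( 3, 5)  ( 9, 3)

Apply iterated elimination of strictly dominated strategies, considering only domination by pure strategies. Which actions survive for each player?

P1 drop A (C beats it: P:10>8 Q:9>8 R:9>8)
P1 drop D (B beats it: P:4>1 Q:10>3 R:12>9)
P2 drop R (P beats it: B:7>0 C:8>6)
P1→{B,C} P2→{P,Q}

IESDS → P1:{B,C} P2:{P,Q}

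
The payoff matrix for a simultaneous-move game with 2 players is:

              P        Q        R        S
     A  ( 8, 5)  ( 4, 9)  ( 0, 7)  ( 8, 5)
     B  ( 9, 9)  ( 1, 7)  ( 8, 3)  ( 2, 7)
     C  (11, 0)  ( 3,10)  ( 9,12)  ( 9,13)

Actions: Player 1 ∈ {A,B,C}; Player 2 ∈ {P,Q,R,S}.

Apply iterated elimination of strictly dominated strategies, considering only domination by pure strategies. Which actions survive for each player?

P1 drop B (C beats it: P:11>9 Q:3>1 R:9>8 S:9>2)
P2 drop P (Q beats it: A:9>5 C:10>0)
P1→{A,C} P2→{Q,R,S}

Remaining: P1:{A,C} P2:{Q,R,S}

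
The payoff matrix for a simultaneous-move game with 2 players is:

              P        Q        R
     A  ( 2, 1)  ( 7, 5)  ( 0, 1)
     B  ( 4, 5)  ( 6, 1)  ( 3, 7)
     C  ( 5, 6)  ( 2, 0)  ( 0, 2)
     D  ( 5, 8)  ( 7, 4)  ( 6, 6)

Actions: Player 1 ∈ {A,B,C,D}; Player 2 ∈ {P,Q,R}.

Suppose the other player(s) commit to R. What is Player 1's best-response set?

u_1(A vs R) = 0
u_1(B vs R) = 3
u_1(C vs R) = 0
u_1(D vs R) = 6
max payoff 6 at {D}

BR_1 = {D}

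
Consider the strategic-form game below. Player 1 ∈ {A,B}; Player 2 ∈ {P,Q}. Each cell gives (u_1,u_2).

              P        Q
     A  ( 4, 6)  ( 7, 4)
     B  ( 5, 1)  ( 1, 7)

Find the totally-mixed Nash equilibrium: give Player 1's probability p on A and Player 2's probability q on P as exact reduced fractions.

(p,q) = (3/4, 6/7)

P1 indiff ⇒ q·4+(1-q)·7 = q·5+(1-q)·1 ⇒ q(-1) = (1-q)(-6) ⇒ q = 6/7
P2 indiff ⇒ p·6+(1-p)·1 = p·4+(1-p)·7 ⇒ p(2) = (1-p)(6) ⇒ p = 3/4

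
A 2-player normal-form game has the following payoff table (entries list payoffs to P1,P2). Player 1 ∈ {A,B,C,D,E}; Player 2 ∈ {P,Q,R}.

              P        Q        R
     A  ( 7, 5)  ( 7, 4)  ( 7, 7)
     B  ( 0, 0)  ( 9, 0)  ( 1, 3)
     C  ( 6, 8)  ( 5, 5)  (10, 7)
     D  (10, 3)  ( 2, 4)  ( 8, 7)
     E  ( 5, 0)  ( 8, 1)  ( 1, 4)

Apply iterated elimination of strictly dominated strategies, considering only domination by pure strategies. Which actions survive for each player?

Remaining: P1:{C,D} P2:{P,R}

P2 drop Q (R beats it: A:7>4 B:3>0 C:7>5 D:7>4 E:4>1)
P1 drop A (D beats it: P:10>7 R:8>7)
P1 drop B (C beats it: P:6>0 R:10>1)
P1 drop E (C beats it: P:6>5 R:10>1)
P1→{C,D} P2→{P,R}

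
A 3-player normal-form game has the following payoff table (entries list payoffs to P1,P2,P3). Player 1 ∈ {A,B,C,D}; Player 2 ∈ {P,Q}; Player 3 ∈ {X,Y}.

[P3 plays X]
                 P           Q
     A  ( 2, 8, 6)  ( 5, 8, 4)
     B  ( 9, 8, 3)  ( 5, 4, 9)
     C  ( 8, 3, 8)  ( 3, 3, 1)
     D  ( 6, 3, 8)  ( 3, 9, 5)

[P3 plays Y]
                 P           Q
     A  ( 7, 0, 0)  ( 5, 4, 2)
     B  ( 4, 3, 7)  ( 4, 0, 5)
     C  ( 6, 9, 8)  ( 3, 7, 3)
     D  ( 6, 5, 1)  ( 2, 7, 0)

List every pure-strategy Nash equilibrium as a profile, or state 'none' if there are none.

Nash profiles: (A,Q,X)

(A,P,X): not NE [P1→B gives 9>2]
(A,P,Y): not NE [P2→Q gives 4>0; P3→X gives 6>0]
(A,Q,X): NE
(A,Q,Y): not NE [P3→X gives 4>2]
(B,P,X): not NE [P3→Y gives 7>3]
(B,P,Y): not NE [P1→A gives 7>4]
(B,Q,X): not NE [P2→P gives 8>4]
(B,Q,Y): not NE [P1→A gives 5>4; P2→P gives 3>0; P3→X gives 9>5]
(C,P,X): not NE [P1→B gives 9>8]
(C,P,Y): not NE [P1→A gives 7>6]
(C,Q,X): not NE [P1→B gives 5>3; P3→Y gives 3>1]
(C,Q,Y): not NE [P1→A gives 5>3; P2→P gives 9>7]
(D,P,X): not NE [P1→B gives 9>6; P2→Q gives 9>3]
(D,P,Y): not NE [P1→A gives 7>6; P2→Q gives 7>5; P3→X gives 8>1]
(D,Q,X): not NE [P1→B gives 5>3]
(D,Q,Y): not NE [P1→A gives 5>2; P3→X gives 5>0]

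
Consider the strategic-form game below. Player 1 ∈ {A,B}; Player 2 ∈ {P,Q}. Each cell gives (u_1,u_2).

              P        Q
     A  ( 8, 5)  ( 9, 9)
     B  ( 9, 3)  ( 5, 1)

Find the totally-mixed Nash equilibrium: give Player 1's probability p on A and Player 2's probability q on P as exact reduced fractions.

P1 indiff ⇒ q·8+(1-q)·9 = q·9+(1-q)·5 ⇒ q(-1) = (1-q)(-4) ⇒ q = 4/5
P2 indiff ⇒ p·5+(1-p)·3 = p·9+(1-p)·1 ⇒ p(-4) = (1-p)(-2) ⇒ p = 1/3

(p,q) = (1/3, 4/5)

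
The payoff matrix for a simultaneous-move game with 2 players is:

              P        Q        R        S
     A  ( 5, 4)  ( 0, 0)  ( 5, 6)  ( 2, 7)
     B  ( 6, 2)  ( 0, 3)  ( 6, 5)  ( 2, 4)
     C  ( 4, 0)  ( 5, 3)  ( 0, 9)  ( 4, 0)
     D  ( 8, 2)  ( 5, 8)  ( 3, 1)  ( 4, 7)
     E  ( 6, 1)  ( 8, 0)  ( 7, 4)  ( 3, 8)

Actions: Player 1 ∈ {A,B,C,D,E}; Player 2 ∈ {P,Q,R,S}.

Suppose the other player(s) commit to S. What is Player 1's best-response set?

u_1(A vs S) = 2
u_1(B vs S) = 2
u_1(C vs S) = 4
u_1(D vs S) = 4
u_1(E vs S) = 3
max payoff 4 at {C,D}

argmax u_1 = {C,D}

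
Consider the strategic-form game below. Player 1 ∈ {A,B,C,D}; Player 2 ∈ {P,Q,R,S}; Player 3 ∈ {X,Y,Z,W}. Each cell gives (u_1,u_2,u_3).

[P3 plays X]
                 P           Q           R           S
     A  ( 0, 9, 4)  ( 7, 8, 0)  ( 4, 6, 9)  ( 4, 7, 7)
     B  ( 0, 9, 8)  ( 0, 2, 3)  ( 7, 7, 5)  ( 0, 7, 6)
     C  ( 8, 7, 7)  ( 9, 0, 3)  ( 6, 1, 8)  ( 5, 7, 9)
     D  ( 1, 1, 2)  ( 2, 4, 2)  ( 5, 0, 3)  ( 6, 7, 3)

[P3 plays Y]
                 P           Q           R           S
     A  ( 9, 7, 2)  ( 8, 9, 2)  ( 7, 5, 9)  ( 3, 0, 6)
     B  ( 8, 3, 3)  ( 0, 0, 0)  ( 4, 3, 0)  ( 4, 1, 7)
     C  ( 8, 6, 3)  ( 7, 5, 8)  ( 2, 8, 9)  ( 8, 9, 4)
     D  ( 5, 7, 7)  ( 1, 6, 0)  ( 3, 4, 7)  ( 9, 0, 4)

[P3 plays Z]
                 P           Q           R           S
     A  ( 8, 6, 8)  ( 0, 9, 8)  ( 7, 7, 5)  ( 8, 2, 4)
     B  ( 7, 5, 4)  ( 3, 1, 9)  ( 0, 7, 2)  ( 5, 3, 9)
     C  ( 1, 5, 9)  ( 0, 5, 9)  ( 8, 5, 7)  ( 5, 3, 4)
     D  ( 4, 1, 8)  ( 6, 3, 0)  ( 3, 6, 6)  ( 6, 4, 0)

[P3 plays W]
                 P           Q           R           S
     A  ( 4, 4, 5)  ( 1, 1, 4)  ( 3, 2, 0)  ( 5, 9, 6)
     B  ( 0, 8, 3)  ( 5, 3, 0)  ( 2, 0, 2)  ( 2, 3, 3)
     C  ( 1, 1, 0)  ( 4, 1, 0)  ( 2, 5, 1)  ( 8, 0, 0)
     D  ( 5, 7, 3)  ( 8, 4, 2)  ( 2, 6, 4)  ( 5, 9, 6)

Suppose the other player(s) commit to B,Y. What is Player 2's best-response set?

BR_2 = {P,R}

u_2(P vs B,Y) = 3
u_2(Q vs B,Y) = 0
u_2(R vs B,Y) = 3
u_2(S vs B,Y) = 1
max payoff 3 at {P,R}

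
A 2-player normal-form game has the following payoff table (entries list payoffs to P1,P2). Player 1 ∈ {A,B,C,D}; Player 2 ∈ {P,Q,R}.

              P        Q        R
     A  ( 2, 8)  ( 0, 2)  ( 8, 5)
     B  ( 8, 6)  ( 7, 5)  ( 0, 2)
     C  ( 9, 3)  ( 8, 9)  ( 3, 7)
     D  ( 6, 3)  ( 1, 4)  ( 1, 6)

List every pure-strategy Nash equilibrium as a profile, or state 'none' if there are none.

(A,P): not NE [P1→C gives 9>2]
(A,Q): not NE [P1→C gives 8>0; P2→P gives 8>2]
(A,R): not NE [P2→P gives 8>5]
(B,P): not NE [P1→C gives 9>8]
(B,Q): not NE [P1→C gives 8>7; P2→P gives 6>5]
(B,R): not NE [P1→A gives 8>0; P2→P gives 6>2]
(C,P): not NE [P2→Q gives 9>3]
(C,Q): NE
(C,R): not NE [P1→A gives 8>3; P2→Q gives 9>7]
(D,P): not NE [P1→C gives 9>6; P2→R gives 6>3]
(D,Q): not NE [P1→C gives 8>1; P2→R gives 6>4]
(D,R): not NE [P1→A gives 8>1]

NE set: (C,Q)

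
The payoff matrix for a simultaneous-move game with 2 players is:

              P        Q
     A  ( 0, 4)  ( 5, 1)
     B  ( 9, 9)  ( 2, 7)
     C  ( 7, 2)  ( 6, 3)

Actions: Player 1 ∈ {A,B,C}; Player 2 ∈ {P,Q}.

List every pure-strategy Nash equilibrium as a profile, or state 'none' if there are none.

(A,P): not NE [P1→B gives 9>0]
(A,Q): not NE [P1→C gives 6>5; P2→P gives 4>1]
(B,P): NE
(B,Q): not NE [P1→C gives 6>2; P2→P gives 9>7]
(C,P): not NE [P1→B gives 9>7; P2→Q gives 3>2]
(C,Q): NE

Nash profiles: (B,P), (C,Q)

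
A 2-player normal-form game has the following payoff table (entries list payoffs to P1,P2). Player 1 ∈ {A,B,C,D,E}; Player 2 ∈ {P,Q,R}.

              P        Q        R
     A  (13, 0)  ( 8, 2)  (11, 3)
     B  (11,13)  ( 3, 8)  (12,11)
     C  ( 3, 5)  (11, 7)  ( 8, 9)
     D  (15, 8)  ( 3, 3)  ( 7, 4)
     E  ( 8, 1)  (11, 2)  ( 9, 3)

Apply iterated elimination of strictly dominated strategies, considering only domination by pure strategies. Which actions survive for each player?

Survivors P1:{A,B,D} P2:{P,R}

P2 drop Q (R beats it: A:3>2 B:11>8 C:9>7 D:4>3 E:3>2)
P1 drop C (A beats it: P:13>3 R:11>8)
P1 drop E (A beats it: P:13>8 R:11>9)
P1→{A,B,D} P2→{P,R}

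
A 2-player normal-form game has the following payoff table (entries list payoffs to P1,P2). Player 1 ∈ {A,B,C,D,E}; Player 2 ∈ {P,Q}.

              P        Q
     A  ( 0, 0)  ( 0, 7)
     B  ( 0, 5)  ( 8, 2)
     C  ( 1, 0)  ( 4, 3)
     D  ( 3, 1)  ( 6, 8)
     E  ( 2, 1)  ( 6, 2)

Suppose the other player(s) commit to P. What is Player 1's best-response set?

P1 best: {D}

u_1(A vs P) = 0
u_1(B vs P) = 0
u_1(C vs P) = 1
u_1(D vs P) = 3
u_1(E vs P) = 2
max payoff 3 at {D}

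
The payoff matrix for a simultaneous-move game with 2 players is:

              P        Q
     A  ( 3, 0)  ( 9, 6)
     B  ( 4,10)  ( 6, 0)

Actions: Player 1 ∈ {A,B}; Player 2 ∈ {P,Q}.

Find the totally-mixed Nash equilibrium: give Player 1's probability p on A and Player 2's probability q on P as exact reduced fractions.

(p,q) = (5/8, 3/4)

P1 indiff ⇒ q·3+(1-q)·9 = q·4+(1-q)·6 ⇒ q(-1) = (1-q)(-3) ⇒ q = 3/4
P2 indiff ⇒ p·0+(1-p)·10 = p·6+(1-p)·0 ⇒ p(-6) = (1-p)(-10) ⇒ p = 5/8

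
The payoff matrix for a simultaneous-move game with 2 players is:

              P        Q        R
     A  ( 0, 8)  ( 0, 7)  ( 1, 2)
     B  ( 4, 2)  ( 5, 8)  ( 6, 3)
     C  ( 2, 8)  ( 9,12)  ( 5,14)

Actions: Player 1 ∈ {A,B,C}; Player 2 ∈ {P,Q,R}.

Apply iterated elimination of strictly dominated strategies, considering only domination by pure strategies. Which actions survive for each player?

P1 drop A (B beats it: P:4>0 Q:5>0 R:6>1)
P2 drop P (Q beats it: B:8>2 C:12>8)
P1→{B,C} P2→{Q,R}

IESDS → P1:{B,C} P2:{Q,R}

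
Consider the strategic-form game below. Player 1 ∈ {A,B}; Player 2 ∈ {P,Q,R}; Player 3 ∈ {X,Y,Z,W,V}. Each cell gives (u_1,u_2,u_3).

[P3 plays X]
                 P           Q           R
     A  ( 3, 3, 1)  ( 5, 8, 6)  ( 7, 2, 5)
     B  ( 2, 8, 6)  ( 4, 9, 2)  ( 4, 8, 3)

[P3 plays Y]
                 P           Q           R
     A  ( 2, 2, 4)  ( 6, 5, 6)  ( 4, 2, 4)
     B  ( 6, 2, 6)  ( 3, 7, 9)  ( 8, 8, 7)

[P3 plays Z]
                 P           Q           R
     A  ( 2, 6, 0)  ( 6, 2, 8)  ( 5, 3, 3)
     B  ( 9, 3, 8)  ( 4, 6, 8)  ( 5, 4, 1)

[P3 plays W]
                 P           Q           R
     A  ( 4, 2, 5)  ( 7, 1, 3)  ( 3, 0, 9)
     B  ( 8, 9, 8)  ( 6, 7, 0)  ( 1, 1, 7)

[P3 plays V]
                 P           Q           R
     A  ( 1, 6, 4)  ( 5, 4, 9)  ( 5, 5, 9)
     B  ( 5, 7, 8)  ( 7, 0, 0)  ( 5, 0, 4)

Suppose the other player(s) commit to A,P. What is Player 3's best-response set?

u_3(X vs A,P) = 1
u_3(Y vs A,P) = 4
u_3(Z vs A,P) = 0
u_3(W vs A,P) = 5
u_3(V vs A,P) = 4
max payoff 5 at {W}

BR_3 = {W}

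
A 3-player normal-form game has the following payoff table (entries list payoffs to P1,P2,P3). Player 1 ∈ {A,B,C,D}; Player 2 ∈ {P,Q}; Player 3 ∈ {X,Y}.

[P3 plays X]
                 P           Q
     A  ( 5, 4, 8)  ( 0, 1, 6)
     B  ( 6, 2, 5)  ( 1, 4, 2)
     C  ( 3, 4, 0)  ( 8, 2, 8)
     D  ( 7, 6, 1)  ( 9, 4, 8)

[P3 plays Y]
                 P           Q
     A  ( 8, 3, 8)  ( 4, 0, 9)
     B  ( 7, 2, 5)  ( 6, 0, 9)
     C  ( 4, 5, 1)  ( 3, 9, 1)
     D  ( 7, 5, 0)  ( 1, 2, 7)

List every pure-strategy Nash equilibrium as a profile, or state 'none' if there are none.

(A,P,X): not NE [P1→D gives 7>5]
(A,P,Y): NE
(A,Q,X): not NE [P1→D gives 9>0; P2→P gives 4>1; P3→Y gives 9>6]
(A,Q,Y): not NE [P1→B gives 6>4; P2→P gives 3>0]
(B,P,X): not NE [P1→D gives 7>6; P2→Q gives 4>2]
(B,P,Y): not NE [P1→A gives 8>7]
(B,Q,X): not NE [P1→D gives 9>1; P3→Y gives 9>2]
(B,Q,Y): not NE [P2→P gives 2>0]
(C,P,X): not NE [P1→D gives 7>3; P3→Y gives 1>0]
(C,P,Y): not NE [P1→A gives 8>4; P2→Q gives 9>5]
(C,Q,X): not NE [P1→D gives 9>8; P2→P gives 4>2]
(C,Q,Y): not NE [P1→B gives 6>3; P3→X gives 8>1]
(D,P,X): NE
(D,P,Y): not NE [P1→A gives 8>7; P3→X gives 1>0]
(D,Q,X): not NE [P2→P gives 6>4]
(D,Q,Y): not NE [P1→B gives 6>1; P2→P gives 5>2; P3→X gives 8>7]

NE set: (A,P,Y), (D,P,X)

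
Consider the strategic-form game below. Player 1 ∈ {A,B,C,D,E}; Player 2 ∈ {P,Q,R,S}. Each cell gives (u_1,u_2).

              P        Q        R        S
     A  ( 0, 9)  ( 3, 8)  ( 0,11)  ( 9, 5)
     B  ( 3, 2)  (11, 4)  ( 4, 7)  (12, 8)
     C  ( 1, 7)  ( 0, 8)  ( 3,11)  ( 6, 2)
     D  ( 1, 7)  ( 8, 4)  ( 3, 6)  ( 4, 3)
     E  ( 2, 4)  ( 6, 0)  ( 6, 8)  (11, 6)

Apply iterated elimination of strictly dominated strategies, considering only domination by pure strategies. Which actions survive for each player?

P1 drop A (B beats it: P:3>0 Q:11>3 R:4>0 S:12>9)
P1 drop C (B beats it: P:3>1 Q:11>0 R:4>3 S:12>6)
P1 drop D (B beats it: P:3>1 Q:11>8 R:4>3 S:12>4)
P2 drop P (R beats it: B:7>2 E:8>4)
P2 drop Q (R beats it: B:7>4 E:8>0)
P1→{B,E} P2→{R,S}

Survivors P1:{B,E} P2:{R,S}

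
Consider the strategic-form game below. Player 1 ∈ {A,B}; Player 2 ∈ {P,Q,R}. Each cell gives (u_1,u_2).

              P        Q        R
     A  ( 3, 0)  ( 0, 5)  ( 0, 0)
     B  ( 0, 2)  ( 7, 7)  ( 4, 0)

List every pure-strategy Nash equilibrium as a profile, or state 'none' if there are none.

PSNE = {(B,Q)}

(A,P): not NE [P2→Q gives 5>0]
(A,Q): not NE [P1→B gives 7>0]
(A,R): not NE [P1→B gives 4>0; P2→Q gives 5>0]
(B,P): not NE [P1→A gives 3>0; P2→Q gives 7>2]
(B,Q): NE
(B,R): not NE [P2→Q gives 7>0]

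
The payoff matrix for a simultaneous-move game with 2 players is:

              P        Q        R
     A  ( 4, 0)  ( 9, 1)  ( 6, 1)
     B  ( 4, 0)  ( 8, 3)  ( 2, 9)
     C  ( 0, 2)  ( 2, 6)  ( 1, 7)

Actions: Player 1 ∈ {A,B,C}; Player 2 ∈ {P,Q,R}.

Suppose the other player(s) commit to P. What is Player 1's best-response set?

u_1(A vs P) = 4
u_1(B vs P) = 4
u_1(C vs P) = 0
max payoff 4 at {A,B}

P1 best: {A,B}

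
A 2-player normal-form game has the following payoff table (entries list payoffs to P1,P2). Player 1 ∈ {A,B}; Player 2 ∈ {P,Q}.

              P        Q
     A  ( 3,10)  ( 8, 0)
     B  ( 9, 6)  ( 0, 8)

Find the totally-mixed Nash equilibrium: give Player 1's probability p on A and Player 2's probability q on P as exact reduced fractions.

P1 indiff ⇒ q·3+(1-q)·8 = q·9+(1-q)·0 ⇒ q(-6) = (1-q)(-8) ⇒ q = 4/7
P2 indiff ⇒ p·10+(1-p)·6 = p·0+(1-p)·8 ⇒ p(10) = (1-p)(2) ⇒ p = 1/6

p=1/6, q=4/7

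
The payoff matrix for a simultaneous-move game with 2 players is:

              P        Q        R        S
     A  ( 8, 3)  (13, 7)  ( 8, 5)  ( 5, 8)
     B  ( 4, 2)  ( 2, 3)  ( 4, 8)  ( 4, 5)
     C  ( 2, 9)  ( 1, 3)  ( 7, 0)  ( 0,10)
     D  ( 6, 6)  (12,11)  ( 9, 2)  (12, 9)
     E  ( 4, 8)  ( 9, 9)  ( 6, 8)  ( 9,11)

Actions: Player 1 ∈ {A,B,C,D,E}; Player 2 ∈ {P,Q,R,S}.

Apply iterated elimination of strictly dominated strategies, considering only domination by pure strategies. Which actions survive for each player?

Remaining: P1:{A,D} P2:{Q,S}

P1 drop B (A beats it: P:8>4 Q:13>2 R:8>4 S:5>4)
P1 drop C (A beats it: P:8>2 Q:13>1 R:8>7 S:5>0)
P1 drop E (D beats it: P:6>4 Q:12>9 R:9>6 S:12>9)
P2 drop P (Q beats it: A:7>3 D:11>6)
P2 drop R (Q beats it: A:7>5 D:11>2)
P1→{A,D} P2→{Q,S}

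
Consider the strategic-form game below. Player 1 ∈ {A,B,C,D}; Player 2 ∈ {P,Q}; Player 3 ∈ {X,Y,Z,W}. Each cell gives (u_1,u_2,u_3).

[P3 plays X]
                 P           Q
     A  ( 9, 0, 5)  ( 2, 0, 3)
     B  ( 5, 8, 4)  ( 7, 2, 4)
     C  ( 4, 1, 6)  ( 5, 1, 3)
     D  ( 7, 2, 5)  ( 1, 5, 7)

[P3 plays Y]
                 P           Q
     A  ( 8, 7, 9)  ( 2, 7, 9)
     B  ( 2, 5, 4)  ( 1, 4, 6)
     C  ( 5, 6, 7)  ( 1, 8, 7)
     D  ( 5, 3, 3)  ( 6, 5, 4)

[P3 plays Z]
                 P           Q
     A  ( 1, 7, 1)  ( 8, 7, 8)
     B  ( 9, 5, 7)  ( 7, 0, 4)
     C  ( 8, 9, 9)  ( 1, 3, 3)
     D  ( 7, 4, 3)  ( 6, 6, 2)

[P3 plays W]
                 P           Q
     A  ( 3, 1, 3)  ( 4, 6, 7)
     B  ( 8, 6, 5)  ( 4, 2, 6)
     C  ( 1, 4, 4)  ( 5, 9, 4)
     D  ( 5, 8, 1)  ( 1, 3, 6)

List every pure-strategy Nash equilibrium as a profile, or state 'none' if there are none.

(A,P,X): not NE [P3→Y gives 9>5]
(A,P,Y): NE
(A,P,Z): not NE [P1→B gives 9>1; P3→Y gives 9>1]
(A,P,W): not NE [P1→B gives 8>3; P2→Q gives 6>1; P3→Y gives 9>3]
(A,Q,X): not NE [P1→B gives 7>2; P3→Y gives 9>3]
(A,Q,Y): not NE [P1→D gives 6>2]
(A,Q,Z): not NE [P3→Y gives 9>8]
(A,Q,W): not NE [P1→C gives 5>4; P3→Y gives 9>7]
(B,P,X): not NE [P1→A gives 9>5; P3→Z gives 7>4]
(B,P,Y): not NE [P1→A gives 8>2; P3→Z gives 7>4]
(B,P,Z): NE
(B,P,W): not NE [P3→Z gives 7>5]
(B,Q,X): not NE [P2→P gives 8>2; P3→W gives 6>4]
(B,Q,Y): not NE [P1→D gives 6>1; P2→P gives 5>4]
(B,Q,Z): not NE [P1→A gives 8>7; P2→P gives 5>0; P3→W gives 6>4]
(B,Q,W): not NE [P1→C gives 5>4; P2→P gives 6>2]
(C,P,X): not NE [P1→A gives 9>4; P3→Z gives 9>6]
(C,P,Y): not NE [P1→A gives 8>5; P2→Q gives 8>6; P3→Z gives 9>7]
(C,P,Z): not NE [P1→B gives 9>8]
(C,P,W): not NE [P1→B gives 8>1; P2→Q gives 9>4; P3→Z gives 9>4]
(C,Q,X): not NE [P1→B gives 7>5; P3→Y gives 7>3]
(C,Q,Y): not NE [P1→D gives 6>1]
(C,Q,Z): not NE [P1→A gives 8>1; P2→P gives 9>3; P3→Y gives 7>3]
(C,Q,W): not NE [P3→Y gives 7>4]
(D,P,X): not NE [P1→A gives 9>7; P2→Q gives 5>2]
(D,P,Y): not NE [P1→A gives 8>5; P2→Q gives 5>3; P3→X gives 5>3]
(D,P,Z): not NE [P1→B gives 9>7; P2→Q gives 6>4; P3→X gives 5>3]
(D,P,W): not NE [P1→B gives 8>5; P3→X gives 5>1]
(D,Q,X): not NE [P1→B gives 7>1]
(D,Q,Y): not NE [P3→X gives 7>4]
(D,Q,Z): not NE [P1→A gives 8>6; P3→X gives 7>2]
(D,Q,W): not NE [P1→C gives 5>1; P2→P gives 8>3; P3→X gives 7>6]

NE set: (A,P,Y), (B,P,Z)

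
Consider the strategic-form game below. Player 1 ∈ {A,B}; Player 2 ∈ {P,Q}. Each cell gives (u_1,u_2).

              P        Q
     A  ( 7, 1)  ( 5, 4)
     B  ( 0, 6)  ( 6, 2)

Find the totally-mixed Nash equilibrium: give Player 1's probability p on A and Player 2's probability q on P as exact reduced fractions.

P1 indiff ⇒ q·7+(1-q)·5 = q·0+(1-q)·6 ⇒ q(7) = (1-q)(1) ⇒ q = 1/8
P2 indiff ⇒ p·1+(1-p)·6 = p·4+(1-p)·2 ⇒ p(-3) = (1-p)(-4) ⇒ p = 4/7

P1 mixes 4/7 on A; P2 mixes 1/8 on P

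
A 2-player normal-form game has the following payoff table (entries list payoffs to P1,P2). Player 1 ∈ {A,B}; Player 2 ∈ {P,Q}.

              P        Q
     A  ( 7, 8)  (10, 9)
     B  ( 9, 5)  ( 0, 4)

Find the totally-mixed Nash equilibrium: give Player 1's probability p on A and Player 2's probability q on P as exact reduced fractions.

P1 indiff ⇒ q·7+(1-q)·10 = q·9+(1-q)·0 ⇒ q(-2) = (1-q)(-10) ⇒ q = 5/6
P2 indiff ⇒ p·8+(1-p)·5 = p·9+(1-p)·4 ⇒ p(-1) = (1-p)(-1) ⇒ p = 1/2

P1 mixes 1/2 on A; P2 mixes 5/6 on P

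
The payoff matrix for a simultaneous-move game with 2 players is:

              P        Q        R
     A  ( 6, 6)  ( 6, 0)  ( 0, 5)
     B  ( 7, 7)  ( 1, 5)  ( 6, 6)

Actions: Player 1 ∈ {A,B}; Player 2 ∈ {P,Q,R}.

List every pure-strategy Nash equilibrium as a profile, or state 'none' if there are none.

Nash profiles: (B,P)

(A,P): not NE [P1→B gives 7>6]
(A,Q): not NE [P2→P gives 6>0]
(A,R): not NE [P1→B gives 6>0; P2→P gives 6>5]
(B,P): NE
(B,Q): not NE [P1→A gives 6>1; P2→P gives 7>5]
(B,R): not NE [P2→P gives 7>6]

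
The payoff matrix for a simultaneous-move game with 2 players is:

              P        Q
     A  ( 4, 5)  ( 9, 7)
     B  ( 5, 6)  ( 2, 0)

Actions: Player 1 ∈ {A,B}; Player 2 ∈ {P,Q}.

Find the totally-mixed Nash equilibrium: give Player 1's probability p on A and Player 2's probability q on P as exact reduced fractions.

P1 indiff ⇒ q·4+(1-q)·9 = q·5+(1-q)·2 ⇒ q(-1) = (1-q)(-7) ⇒ q = 7/8
P2 indiff ⇒ p·5+(1-p)·6 = p·7+(1-p)·0 ⇒ p(-2) = (1-p)(-6) ⇒ p = 3/4

(p,q) = (3/4, 7/8)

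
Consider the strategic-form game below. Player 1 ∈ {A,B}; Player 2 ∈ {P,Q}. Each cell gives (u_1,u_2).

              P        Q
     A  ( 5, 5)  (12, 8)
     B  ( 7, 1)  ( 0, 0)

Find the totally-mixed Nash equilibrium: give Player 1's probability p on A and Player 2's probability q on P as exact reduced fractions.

(p,q) = (1/4, 6/7)

P1 indiff ⇒ q·5+(1-q)·12 = q·7+(1-q)·0 ⇒ q(-2) = (1-q)(-12) ⇒ q = 6/7
P2 indiff ⇒ p·5+(1-p)·1 = p·8+(1-p)·0 ⇒ p(-3) = (1-p)(-1) ⇒ p = 1/4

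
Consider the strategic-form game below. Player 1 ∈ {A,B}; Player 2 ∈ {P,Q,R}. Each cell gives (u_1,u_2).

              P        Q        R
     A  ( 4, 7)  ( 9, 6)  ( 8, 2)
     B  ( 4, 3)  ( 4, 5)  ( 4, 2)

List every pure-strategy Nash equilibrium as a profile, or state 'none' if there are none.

NE set: (A,P)

(A,P): NE
(A,Q): not NE [P2→P gives 7>6]
(A,R): not NE [P2→P gives 7>2]
(B,P): not NE [P2→Q gives 5>3]
(B,Q): not NE [P1→A gives 9>4]
(B,R): not NE [P1→A gives 8>4; P2→Q gives 5>2]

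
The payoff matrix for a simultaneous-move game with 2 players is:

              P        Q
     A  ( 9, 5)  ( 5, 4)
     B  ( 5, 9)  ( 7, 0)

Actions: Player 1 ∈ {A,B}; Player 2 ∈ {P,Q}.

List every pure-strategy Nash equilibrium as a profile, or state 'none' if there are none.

(A,P): NE
(A,Q): not NE [P1→B gives 7>5; P2→P gives 5>4]
(B,P): not NE [P1→A gives 9>5]
(B,Q): not NE [P2→P gives 9>0]

Nash profiles: (A,P)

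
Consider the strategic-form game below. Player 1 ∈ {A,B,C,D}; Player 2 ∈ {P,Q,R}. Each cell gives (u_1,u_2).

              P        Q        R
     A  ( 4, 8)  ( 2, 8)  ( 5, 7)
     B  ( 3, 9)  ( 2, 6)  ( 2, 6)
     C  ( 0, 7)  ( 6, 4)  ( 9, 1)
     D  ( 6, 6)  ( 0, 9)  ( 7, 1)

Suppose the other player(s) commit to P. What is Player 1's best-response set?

u_1(A vs P) = 4
u_1(B vs P) = 3
u_1(C vs P) = 0
u_1(D vs P) = 6
max payoff 6 at {D}

P1 best: {D}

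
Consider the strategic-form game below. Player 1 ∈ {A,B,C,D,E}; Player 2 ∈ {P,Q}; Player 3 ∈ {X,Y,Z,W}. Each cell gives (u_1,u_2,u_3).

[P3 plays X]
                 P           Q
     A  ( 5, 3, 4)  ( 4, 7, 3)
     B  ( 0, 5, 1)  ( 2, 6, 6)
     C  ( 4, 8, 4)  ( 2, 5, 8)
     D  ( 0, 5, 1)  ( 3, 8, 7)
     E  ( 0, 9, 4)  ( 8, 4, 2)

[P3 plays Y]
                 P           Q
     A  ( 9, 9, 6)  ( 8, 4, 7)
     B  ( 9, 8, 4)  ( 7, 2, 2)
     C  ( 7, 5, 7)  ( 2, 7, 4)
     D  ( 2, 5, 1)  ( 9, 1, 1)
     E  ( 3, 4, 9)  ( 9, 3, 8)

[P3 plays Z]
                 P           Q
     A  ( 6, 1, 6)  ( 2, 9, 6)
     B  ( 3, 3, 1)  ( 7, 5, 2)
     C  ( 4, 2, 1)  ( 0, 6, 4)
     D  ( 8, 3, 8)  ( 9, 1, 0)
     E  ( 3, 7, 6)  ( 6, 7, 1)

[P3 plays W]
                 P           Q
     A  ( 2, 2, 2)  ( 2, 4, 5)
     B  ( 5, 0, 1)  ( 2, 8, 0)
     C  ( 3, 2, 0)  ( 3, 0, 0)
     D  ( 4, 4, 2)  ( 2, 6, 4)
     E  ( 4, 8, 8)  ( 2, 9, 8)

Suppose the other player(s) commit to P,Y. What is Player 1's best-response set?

u_1(A vs P,Y) = 9
u_1(B vs P,Y) = 9
u_1(C vs P,Y) = 7
u_1(D vs P,Y) = 2
u_1(E vs P,Y) = 3
max payoff 9 at {A,B}

argmax u_1 = {A,B}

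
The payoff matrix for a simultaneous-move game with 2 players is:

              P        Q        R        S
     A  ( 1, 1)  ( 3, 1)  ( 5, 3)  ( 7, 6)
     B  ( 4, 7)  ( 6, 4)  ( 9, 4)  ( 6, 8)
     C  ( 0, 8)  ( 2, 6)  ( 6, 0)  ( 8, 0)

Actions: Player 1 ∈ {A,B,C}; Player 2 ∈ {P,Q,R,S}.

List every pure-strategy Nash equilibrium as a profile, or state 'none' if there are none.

No pure NE.

(A,P): not NE [P1→B gives 4>1; P2→S gives 6>1]
(A,Q): not NE [P1→B gives 6>3; P2→S gives 6>1]
(A,R): not NE [P1→B gives 9>5; P2→S gives 6>3]
(A,S): not NE [P1→C gives 8>7]
(B,P): not NE [P2→S gives 8>7]
(B,Q): not NE [P2→S gives 8>4]
(B,R): not NE [P2→S gives 8>4]
(B,S): not NE [P1→C gives 8>6]
(C,P): not NE [P1→B gives 4>0]
(C,Q): not NE [P1→B gives 6>2; P2→P gives 8>6]
(C,R): not NE [P1→B gives 9>6; P2→P gives 8>0]
(C,S): not NE [P2→P gives 8>0]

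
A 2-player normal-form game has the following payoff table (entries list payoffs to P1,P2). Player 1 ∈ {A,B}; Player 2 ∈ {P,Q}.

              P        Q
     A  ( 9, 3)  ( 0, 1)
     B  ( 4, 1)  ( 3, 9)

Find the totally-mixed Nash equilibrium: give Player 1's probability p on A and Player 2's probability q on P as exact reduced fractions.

(p,q) = (4/5, 3/8)

P1 indiff ⇒ q·9+(1-q)·0 = q·4+(1-q)·3 ⇒ q(5) = (1-q)(3) ⇒ q = 3/8
P2 indiff ⇒ p·3+(1-p)·1 = p·1+(1-p)·9 ⇒ p(2) = (1-p)(8) ⇒ p = 4/5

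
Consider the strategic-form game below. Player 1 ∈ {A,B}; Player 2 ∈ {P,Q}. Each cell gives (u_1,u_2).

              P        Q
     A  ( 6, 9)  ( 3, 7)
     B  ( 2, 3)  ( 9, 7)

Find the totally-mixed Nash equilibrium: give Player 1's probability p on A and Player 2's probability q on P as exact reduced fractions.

P1 indiff ⇒ q·6+(1-q)·3 = q·2+(1-q)·9 ⇒ q(4) = (1-q)(6) ⇒ q = 3/5
P2 indiff ⇒ p·9+(1-p)·3 = p·7+(1-p)·7 ⇒ p(2) = (1-p)(4) ⇒ p = 2/3

(p,q) = (2/3, 3/5)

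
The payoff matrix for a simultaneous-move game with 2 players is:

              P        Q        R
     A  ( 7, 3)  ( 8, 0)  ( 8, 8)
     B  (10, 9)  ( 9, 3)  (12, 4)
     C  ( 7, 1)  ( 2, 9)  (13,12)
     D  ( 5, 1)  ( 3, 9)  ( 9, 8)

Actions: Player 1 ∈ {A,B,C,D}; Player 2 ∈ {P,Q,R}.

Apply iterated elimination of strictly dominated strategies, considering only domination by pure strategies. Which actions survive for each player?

IESDS → P1:{B,C} P2:{P,R}

P1 drop A (B beats it: P:10>7 Q:9>8 R:12>8)
P1 drop D (B beats it: P:10>5 Q:9>3 R:12>9)
P2 drop Q (R beats it: B:4>3 C:12>9)
P1→{B,C} P2→{P,R}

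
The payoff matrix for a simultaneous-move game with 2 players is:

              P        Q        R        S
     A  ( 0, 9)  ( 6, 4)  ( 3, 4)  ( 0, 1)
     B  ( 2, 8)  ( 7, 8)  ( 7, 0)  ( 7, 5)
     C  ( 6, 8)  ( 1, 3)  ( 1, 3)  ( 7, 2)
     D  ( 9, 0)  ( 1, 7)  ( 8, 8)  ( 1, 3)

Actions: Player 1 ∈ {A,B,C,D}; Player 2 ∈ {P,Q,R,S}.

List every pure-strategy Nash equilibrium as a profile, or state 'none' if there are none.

PSNE = {(B,Q), (D,R)}

(A,P): not NE [P1→D gives 9>0]
(A,Q): not NE [P1→B gives 7>6; P2→P gives 9>4]
(A,R): not NE [P1→D gives 8>3; P2→P gives 9>4]
(A,S): not NE [P1→C gives 7>0; P2→P gives 9>1]
(B,P): not NE [P1→D gives 9>2]
(B,Q): NE
(B,R): not NE [P1→D gives 8>7; P2→Q gives 8>0]
(B,S): not NE [P2→Q gives 8>5]
(C,P): not NE [P1→D gives 9>6]
(C,Q): not NE [P1→B gives 7>1; P2→P gives 8>3]
(C,R): not NE [P1→D gives 8>1; P2→P gives 8>3]
(C,S): not NE [P2→P gives 8>2]
(D,P): not NE [P2→R gives 8>0]
(D,Q): not NE [P1→B gives 7>1; P2→R gives 8>7]
(D,R): NE
(D,S): not NE [P1→C gives 7>1; P2→R gives 8>3]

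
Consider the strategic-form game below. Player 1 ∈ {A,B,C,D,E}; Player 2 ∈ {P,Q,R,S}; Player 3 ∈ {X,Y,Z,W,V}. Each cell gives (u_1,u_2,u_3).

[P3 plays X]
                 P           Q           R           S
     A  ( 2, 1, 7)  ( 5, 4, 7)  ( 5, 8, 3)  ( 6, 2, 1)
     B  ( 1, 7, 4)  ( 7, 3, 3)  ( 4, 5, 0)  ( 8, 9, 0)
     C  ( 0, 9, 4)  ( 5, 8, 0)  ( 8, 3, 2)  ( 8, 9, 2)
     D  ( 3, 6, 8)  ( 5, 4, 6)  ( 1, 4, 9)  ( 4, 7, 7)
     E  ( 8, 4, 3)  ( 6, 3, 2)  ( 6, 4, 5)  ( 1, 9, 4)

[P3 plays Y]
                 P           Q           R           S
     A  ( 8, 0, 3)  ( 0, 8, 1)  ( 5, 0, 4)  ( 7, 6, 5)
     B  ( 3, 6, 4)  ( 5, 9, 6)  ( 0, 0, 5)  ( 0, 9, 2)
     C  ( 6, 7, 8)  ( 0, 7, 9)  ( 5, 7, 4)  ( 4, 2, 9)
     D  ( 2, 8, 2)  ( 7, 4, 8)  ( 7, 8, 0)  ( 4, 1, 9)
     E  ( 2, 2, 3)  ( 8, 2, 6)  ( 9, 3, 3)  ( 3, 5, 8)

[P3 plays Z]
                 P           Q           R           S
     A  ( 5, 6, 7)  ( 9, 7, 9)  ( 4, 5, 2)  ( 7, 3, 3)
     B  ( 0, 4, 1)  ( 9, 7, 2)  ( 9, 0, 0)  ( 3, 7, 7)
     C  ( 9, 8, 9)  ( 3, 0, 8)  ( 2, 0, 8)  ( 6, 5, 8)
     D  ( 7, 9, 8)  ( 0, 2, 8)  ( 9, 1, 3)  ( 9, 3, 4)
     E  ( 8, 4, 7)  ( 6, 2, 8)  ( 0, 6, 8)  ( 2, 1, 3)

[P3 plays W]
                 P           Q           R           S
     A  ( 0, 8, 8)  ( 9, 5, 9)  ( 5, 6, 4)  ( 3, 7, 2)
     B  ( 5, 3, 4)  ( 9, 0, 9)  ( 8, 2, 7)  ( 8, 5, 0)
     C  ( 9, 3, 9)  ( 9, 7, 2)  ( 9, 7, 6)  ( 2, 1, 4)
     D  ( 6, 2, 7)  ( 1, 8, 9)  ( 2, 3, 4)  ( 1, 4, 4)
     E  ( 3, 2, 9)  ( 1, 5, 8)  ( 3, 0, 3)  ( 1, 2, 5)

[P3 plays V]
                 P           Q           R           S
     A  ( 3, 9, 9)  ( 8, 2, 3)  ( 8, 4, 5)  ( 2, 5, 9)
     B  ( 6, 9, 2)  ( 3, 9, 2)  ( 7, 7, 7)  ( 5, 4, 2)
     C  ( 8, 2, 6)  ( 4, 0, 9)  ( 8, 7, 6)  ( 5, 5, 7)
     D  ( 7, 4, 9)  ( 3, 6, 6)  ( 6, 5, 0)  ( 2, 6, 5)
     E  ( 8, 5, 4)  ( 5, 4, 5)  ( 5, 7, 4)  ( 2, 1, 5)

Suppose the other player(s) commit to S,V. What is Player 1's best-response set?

u_1(A vs S,V) = 2
u_1(B vs S,V) = 5
u_1(C vs S,V) = 5
u_1(D vs S,V) = 2
u_1(E vs S,V) = 2
max payoff 5 at {B,C}

BR_1 = {B,C}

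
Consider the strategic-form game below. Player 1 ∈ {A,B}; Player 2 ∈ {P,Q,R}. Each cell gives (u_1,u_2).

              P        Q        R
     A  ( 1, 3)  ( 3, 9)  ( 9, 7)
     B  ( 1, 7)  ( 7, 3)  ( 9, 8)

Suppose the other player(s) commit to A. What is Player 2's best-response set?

u_2(P vs A) = 3
u_2(Q vs A) = 9
u_2(R vs A) = 7
max payoff 9 at {Q}

argmax u_2 = {Q}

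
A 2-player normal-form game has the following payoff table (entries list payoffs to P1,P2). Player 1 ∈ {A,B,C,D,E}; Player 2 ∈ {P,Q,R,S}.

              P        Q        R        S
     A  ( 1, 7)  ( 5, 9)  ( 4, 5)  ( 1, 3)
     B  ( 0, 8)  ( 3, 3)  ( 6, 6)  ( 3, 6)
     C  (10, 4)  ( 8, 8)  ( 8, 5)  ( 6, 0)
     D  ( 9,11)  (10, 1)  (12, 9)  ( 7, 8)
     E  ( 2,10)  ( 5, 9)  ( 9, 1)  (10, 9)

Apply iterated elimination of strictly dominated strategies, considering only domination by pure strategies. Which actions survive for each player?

P1 drop A (C beats it: P:10>1 Q:8>5 R:8>4 S:6>1)
P1 drop B (C beats it: P:10>0 Q:8>3 R:8>6 S:6>3)
P2 drop S (P beats it: C:4>0 D:11>8 E:10>9)
P1 drop E (D beats it: P:9>2 Q:10>5 R:12>9)
P1→{C,D} P2→{P,Q,R}

Survivors P1:{C,D} P2:{P,Q,R}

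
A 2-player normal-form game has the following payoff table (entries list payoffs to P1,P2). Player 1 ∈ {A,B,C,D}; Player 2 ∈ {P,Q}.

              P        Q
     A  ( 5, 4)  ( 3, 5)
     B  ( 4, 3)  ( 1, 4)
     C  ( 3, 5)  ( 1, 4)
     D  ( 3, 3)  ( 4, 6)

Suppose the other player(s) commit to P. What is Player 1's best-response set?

BR_1 = {A}

u_1(A vs P) = 5
u_1(B vs P) = 4
u_1(C vs P) = 3
u_1(D vs P) = 3
max payoff 5 at {A}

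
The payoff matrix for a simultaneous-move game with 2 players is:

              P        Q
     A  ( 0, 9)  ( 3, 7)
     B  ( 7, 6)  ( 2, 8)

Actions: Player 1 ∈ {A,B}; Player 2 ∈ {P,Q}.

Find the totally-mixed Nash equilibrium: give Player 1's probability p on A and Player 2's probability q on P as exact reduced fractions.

P1 indiff ⇒ q·0+(1-q)·3 = q·7+(1-q)·2 ⇒ q(-7) = (1-q)(-1) ⇒ q = 1/8
P2 indiff ⇒ p·9+(1-p)·6 = p·7+(1-p)·8 ⇒ p(2) = (1-p)(2) ⇒ p = 1/2

p=1/2, q=1/8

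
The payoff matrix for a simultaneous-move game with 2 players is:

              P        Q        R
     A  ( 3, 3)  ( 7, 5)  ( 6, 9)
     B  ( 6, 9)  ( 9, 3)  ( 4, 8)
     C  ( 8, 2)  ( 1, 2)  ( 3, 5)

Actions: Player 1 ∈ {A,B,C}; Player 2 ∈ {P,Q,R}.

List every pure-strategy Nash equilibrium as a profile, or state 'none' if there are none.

(A,P): not NE [P1→C gives 8>3; P2→R gives 9>3]
(A,Q): not NE [P1→B gives 9>7; P2→R gives 9>5]
(A,R): NE
(B,P): not NE [P1→C gives 8>6]
(B,Q): not NE [P2→P gives 9>3]
(B,R): not NE [P1→A gives 6>4; P2→P gives 9>8]
(C,P): not NE [P2→R gives 5>2]
(C,Q): not NE [P1→B gives 9>1; P2→R gives 5>2]
(C,R): not NE [P1→A gives 6>3]

Nash profiles: (A,R)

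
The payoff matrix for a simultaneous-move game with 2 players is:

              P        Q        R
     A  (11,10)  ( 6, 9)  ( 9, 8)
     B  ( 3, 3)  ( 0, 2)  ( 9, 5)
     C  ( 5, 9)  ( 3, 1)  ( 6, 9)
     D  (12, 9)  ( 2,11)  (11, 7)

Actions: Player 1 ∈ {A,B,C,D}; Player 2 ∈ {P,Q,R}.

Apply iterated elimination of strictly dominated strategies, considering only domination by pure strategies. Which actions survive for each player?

Survivors P1:{A,D} P2:{P,Q}

P1 drop B (D beats it: P:12>3 Q:2>0 R:11>9)
P1 drop C (A beats it: P:11>5 Q:6>3 R:9>6)
P2 drop R (P beats it: A:10>8 D:9>7)
P1→{A,D} P2→{P,Q}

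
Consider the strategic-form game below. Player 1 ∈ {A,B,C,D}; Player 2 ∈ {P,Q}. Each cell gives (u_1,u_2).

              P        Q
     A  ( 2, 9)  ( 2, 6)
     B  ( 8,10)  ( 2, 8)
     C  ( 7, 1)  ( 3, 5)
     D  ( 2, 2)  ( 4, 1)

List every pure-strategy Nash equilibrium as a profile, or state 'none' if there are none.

(A,P): not NE [P1→B gives 8>2]
(A,Q): not NE [P1→D gives 4>2; P2→P gives 9>6]
(B,P): NE
(B,Q): not NE [P1→D gives 4>2; P2→P gives 10>8]
(C,P): not NE [P1→B gives 8>7; P2→Q gives 5>1]
(C,Q): not NE [P1→D gives 4>3]
(D,P): not NE [P1→B gives 8>2]
(D,Q): not NE [P2→P gives 2>1]

PSNE = {(B,P)}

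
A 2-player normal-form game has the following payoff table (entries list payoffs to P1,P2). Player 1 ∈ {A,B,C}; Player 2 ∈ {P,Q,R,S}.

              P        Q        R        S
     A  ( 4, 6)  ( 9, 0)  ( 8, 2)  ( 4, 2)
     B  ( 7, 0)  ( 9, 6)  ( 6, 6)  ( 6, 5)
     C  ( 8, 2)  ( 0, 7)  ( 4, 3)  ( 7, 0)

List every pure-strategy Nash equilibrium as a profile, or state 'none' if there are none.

(A,P): not NE [P1→C gives 8>4]
(A,Q): not NE [P2→P gives 6>0]
(A,R): not NE [P2→P gives 6>2]
(A,S): not NE [P1→C gives 7>4; P2→P gives 6>2]
(B,P): not NE [P1→C gives 8>7; P2→R gives 6>0]
(B,Q): NE
(B,R): not NE [P1→A gives 8>6]
(B,S): not NE [P1→C gives 7>6; P2→R gives 6>5]
(C,P): not NE [P2→Q gives 7>2]
(C,Q): not NE [P1→B gives 9>0]
(C,R): not NE [P1→A gives 8>4; P2→Q gives 7>3]
(C,S): not NE [P2→Q gives 7>0]

Nash profiles: (B,Q)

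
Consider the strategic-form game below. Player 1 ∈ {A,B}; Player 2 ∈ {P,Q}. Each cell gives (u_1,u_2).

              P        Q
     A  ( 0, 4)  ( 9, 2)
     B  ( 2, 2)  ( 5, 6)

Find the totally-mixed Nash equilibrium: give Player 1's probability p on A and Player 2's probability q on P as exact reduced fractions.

p=2/3, q=2/3

P1 indiff ⇒ q·0+(1-q)·9 = q·2+(1-q)·5 ⇒ q(-2) = (1-q)(-4) ⇒ q = 2/3
P2 indiff ⇒ p·4+(1-p)·2 = p·2+(1-p)·6 ⇒ p(2) = (1-p)(4) ⇒ p = 2/3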